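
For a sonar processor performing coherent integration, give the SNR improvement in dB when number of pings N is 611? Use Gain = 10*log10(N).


Gain = 10*log10(611) = 27.86

27.86 dB


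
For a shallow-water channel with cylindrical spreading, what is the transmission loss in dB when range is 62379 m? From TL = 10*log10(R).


TL = 10*log10(62379) = 47.95

47.95 dB


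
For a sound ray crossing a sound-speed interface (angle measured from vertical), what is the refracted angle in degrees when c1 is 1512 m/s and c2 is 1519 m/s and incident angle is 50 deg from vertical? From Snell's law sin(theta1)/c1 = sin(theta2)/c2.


sin(theta2) = (c2/c1)*sin(theta1) = (1519/1512)*sin(50 deg) = 0.76959
theta2 = arcsin(0.76959) = 50.32

50.32 deg


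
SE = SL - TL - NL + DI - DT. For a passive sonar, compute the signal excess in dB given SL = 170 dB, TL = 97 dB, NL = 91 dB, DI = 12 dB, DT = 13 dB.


-19 dB


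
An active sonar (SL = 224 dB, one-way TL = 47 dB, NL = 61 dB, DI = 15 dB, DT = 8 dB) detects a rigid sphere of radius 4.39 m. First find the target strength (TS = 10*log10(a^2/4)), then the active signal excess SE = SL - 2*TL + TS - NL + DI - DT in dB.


Step 1: TS = 10*log10(4.39^2/4) = 6.83 dB
Step 2: SE = SL - 2*TL + TS - NL + DI - DT = 224 - 2*47 + (6.83) - 61 + 15 - 8 = 82.83

82.83 dB


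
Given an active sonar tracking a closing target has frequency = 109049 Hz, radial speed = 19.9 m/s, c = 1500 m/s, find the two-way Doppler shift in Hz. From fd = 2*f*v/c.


fd = 2*f*v/c = 2 * 109049 * 19.9 / 1500 = 2893.43

2893.43 Hz


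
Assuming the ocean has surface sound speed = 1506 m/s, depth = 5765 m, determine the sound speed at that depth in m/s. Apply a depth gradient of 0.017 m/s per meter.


c = 1506 + 0.017 * 5765 = 1604.005

1604.005 m/s


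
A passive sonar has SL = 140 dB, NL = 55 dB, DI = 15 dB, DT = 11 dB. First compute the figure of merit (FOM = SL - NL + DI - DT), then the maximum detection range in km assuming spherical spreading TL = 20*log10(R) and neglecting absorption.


Step 1: FOM = SL - NL + DI - DT = 140 - 55 + 15 - 11 = 89 dB
Step 2: at max range FOM = TL = 20*log10(R), so R = 10^(89/20) = 28183.83 m = 28.18 km

28.18 km


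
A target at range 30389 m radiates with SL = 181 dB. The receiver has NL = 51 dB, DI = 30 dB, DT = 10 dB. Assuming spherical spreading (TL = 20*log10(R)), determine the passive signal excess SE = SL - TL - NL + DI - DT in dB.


Step 1: TL = 20*log10(30389) = 89.65 dB
Step 2: SE = 181 - 89.65 - 51 + 30 - 10 = 60.35

60.35 dB


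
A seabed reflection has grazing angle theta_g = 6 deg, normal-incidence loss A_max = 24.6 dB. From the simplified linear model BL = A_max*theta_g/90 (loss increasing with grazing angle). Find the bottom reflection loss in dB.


BL = A_max * theta_g / 90 = 24.6 * 6 / 90 = 1.64

1.64 dB


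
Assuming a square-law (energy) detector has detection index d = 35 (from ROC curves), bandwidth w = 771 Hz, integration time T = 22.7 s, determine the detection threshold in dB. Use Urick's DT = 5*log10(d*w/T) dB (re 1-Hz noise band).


DT = 5*log10(d*w/T) = 5*log10(35 * 771 / 22.7) = 5*log10(1188.77) = 15.38

15.38 dB


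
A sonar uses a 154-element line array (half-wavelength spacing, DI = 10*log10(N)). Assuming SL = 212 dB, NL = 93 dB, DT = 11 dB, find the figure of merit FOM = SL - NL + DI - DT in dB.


129.88 dB


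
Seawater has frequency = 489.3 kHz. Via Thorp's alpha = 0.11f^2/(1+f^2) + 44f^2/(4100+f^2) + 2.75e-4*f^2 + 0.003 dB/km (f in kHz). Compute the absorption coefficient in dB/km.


109.211 dB/km


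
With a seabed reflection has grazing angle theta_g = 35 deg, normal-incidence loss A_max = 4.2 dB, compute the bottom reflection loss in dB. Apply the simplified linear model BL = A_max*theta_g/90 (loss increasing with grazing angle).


BL = A_max * theta_g / 90 = 4.2 * 35 / 90 = 1.63

1.63 dB


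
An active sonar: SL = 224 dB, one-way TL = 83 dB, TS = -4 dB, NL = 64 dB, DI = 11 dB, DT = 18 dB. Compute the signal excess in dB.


SE = SL - 2*TL + TS - NL + DI - DT = 224 - 2*83 + (-4) - 64 + 11 - 18 = -17

-17 dB


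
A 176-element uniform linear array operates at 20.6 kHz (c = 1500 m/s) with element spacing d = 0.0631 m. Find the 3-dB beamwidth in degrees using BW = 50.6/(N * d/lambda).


0.33 deg


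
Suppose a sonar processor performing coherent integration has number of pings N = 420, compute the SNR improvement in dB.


Gain = 10*log10(420) = 26.23

26.23 dB


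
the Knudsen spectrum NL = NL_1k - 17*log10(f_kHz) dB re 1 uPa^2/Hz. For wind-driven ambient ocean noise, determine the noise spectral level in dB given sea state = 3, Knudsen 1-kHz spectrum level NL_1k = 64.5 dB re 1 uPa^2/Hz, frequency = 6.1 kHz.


51.15 dB


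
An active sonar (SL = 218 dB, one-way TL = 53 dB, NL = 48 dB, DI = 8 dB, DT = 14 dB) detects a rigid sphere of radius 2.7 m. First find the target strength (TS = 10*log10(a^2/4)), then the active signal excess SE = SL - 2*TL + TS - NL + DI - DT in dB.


Step 1: TS = 10*log10(2.7^2/4) = 2.61 dB
Step 2: SE = SL - 2*TL + TS - NL + DI - DT = 218 - 2*53 + (2.61) - 48 + 8 - 14 = 60.61

60.61 dB


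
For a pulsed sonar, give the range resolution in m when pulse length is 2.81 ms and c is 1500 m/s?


dR = c*tau/2 = 1500 * 2.81e-3 / 2 = 2.1075

2.1075 m


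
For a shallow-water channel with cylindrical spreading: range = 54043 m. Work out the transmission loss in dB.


TL = 10*log10(54043) = 47.33

47.33 dB


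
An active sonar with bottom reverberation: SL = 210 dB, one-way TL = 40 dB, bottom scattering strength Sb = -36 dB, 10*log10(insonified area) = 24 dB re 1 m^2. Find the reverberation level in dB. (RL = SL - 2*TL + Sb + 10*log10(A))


RL = SL - 2*TL + Sb + 10*log10(A) = 210 - 2*40 + (-36) + 24 = 118

118 dB


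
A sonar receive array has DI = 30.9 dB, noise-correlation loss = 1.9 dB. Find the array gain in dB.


AG = DI - L_corr = 30.9 - 1.9 = 29.0

29.0 dB


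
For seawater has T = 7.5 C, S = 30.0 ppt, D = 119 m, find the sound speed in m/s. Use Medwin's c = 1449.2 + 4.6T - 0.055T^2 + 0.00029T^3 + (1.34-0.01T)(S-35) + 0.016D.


1476.31 m/s


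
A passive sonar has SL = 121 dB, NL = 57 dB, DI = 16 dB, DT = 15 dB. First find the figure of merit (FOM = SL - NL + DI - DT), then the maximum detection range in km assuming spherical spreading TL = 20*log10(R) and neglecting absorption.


Step 1: FOM = SL - NL + DI - DT = 121 - 57 + 16 - 15 = 65 dB
Step 2: at max range FOM = TL = 20*log10(R), so R = 10^(65/20) = 1778.28 m = 1.78 km

1.78 km


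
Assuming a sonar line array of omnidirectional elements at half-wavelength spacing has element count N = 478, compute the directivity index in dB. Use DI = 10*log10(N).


DI = 10*log10(478) = 26.79

26.79 dB


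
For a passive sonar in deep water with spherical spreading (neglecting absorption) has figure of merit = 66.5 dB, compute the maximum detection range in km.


At max range FOM = TL, so 20*log10(R) = 66.5
R = 10^(66.5/20) = 2113.49 m = 2.11 km

2.11 km


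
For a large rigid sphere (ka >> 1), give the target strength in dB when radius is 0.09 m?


TS = 10*log10(0.09^2 / 4) = 10*log10(0.002025) = -26.94

-26.94 dB


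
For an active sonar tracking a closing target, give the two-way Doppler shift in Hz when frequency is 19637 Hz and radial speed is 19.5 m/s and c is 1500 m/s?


fd = 2*f*v/c = 2 * 19637 * 19.5 / 1500 = 510.56

510.56 Hz


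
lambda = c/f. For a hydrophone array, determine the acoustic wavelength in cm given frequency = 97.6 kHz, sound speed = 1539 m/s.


1.58 cm


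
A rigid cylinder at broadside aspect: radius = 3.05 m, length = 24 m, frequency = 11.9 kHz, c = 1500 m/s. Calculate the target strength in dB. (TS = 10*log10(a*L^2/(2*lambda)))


lambda = 1500/11900 = 0.12605 m
TS = 10*log10(3.05*24^2/(2*0.12605)) = 38.43

38.43 dB


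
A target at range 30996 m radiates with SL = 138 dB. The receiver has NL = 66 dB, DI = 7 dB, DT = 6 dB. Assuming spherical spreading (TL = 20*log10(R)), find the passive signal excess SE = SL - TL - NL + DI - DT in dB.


-16.83 dB


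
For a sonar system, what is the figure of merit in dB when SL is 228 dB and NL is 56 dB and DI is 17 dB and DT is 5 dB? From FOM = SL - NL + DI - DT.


FOM = SL - NL + DI - DT = 228 - 56 + 17 - 5 = 184

184 dB


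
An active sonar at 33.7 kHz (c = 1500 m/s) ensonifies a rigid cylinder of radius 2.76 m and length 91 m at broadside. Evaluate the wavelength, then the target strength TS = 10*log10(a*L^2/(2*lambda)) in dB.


Step 1: lambda = c/f = 1500/33700 = 0.04451 m
Step 2: TS = 10*log10(a*L^2/(2*lambda)) = 10*log10(2.76*91^2/(2*0.04451)) = 54.1

54.1 dB


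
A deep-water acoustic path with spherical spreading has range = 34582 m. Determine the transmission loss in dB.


90.78 dB


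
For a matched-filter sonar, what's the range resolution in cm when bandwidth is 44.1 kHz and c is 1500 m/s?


1.7 cm


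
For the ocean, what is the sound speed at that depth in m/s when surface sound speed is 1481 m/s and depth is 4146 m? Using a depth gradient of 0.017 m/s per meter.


c = 1481 + 0.017 * 4146 = 1551.482

1551.482 m/s


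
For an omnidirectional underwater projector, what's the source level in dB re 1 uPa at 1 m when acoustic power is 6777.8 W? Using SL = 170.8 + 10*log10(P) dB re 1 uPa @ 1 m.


209.11 dB


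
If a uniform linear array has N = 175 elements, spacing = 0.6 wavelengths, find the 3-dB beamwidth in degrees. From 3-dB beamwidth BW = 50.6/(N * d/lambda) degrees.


BW = 50.6 / (175 * 0.6) = 50.6 / 105.0 = 0.48

0.48 deg


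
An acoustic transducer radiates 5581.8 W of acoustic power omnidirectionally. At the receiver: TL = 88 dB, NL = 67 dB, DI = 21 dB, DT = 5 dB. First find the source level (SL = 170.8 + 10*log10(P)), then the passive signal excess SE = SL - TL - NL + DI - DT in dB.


Step 1: SL = 170.8 + 10*log10(5581.8) = 208.27 dB
Step 2: SE = SL - TL - NL + DI - DT = 208.27 - 88 - 67 + 21 - 5 = 69.27

69.27 dB


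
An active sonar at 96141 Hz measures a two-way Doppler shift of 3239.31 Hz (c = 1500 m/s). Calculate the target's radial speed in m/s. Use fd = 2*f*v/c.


25.27 m/s


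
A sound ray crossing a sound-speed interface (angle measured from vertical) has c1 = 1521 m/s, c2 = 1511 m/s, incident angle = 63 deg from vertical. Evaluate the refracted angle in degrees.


62.27 deg


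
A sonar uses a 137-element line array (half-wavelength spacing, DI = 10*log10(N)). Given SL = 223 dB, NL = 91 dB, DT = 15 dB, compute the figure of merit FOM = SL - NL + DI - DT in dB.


138.37 dB


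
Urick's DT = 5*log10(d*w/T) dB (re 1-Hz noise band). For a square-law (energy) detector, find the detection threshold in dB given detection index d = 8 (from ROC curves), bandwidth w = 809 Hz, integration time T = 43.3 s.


10.87 dB


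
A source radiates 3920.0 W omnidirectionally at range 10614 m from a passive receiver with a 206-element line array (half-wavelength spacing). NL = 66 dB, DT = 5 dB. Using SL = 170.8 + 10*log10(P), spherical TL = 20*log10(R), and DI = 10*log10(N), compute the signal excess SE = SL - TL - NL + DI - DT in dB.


Step 1: SL = 170.8 + 10*log10(3920.0) = 206.73 dB
Step 2: TL = 20*log10(10614) = 80.52 dB
Step 3: DI = 10*log10(206) = 23.14 dB
Step 4: SE = SL - TL - NL + DI - DT = 206.73 - 80.52 - 66 + 23.14 - 5 = 78.35

78.35 dB


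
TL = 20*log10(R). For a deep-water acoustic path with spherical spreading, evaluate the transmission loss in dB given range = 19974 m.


TL = 20*log10(19974) = 86.01

86.01 dB


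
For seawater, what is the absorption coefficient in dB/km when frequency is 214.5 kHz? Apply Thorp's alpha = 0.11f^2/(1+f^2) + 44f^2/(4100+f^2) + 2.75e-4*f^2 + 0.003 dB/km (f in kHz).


f^2 = 46010.25
alpha = 0.11*46010.25/(1+46010.25) + 44*46010.25/(4100+46010.25) + 2.75e-4*46010.25 + 0.003 = 53.166

53.166 dB/km


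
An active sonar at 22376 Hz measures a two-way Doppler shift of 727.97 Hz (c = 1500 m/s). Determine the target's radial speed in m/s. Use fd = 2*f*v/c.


24.4 m/s


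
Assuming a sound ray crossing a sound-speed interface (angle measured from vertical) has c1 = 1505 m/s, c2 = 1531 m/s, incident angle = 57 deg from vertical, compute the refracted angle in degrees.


58.56 deg


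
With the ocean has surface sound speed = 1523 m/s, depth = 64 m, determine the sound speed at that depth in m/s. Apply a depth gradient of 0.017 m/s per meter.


1524.088 m/s


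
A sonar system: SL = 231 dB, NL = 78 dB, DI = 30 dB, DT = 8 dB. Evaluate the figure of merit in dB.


FOM = SL - NL + DI - DT = 231 - 78 + 30 - 8 = 175

175 dB


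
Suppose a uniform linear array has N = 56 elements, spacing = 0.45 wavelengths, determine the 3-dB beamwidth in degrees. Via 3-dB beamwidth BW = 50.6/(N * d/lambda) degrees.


BW = 50.6 / (56 * 0.45) = 50.6 / 25.2 = 2.01

2.01 deg


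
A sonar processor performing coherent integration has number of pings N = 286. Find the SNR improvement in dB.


Gain = 10*log10(286) = 24.56

24.56 dB


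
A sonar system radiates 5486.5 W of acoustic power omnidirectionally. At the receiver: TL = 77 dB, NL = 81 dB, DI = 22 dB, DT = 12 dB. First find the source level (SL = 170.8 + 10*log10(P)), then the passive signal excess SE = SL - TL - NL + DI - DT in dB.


Step 1: SL = 170.8 + 10*log10(5486.5) = 208.19 dB
Step 2: SE = SL - TL - NL + DI - DT = 208.19 - 77 - 81 + 22 - 12 = 60.19

60.19 dB


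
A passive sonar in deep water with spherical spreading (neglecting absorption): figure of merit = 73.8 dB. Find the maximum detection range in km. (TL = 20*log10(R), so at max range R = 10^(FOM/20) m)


At max range FOM = TL, so 20*log10(R) = 73.8
R = 10^(73.8/20) = 4897.79 m = 4.9 km

4.9 km


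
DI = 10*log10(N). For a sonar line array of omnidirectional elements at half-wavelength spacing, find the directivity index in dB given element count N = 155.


DI = 10*log10(155) = 21.9

21.9 dB


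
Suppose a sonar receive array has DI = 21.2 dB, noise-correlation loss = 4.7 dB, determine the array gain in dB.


AG = DI - L_corr = 21.2 - 4.7 = 16.5

16.5 dB


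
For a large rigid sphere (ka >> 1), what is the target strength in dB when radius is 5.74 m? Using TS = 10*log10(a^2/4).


9.16 dB


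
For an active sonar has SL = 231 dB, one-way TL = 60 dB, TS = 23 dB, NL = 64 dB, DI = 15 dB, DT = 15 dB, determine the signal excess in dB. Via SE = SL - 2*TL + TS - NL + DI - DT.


SE = SL - 2*TL + TS - NL + DI - DT = 231 - 2*60 + (23) - 64 + 15 - 15 = 70

70 dB


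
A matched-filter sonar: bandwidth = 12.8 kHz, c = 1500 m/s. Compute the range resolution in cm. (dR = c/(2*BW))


dR = c/(2*BW) = 1500 / (2 * 12.8e3) = 0.0586 m = 5.86 cm

5.86 cm


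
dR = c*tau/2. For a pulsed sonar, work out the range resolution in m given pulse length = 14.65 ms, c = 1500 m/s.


10.9875 m


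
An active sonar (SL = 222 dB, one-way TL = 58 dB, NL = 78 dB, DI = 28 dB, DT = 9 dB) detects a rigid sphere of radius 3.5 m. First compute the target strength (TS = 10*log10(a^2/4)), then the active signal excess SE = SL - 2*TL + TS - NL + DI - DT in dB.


Step 1: TS = 10*log10(3.5^2/4) = 4.86 dB
Step 2: SE = SL - 2*TL + TS - NL + DI - DT = 222 - 2*58 + (4.86) - 78 + 28 - 9 = 51.86

51.86 dB


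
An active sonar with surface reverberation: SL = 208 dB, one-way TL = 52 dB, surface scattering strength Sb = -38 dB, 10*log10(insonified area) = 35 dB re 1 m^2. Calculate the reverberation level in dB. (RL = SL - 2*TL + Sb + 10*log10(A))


101 dB


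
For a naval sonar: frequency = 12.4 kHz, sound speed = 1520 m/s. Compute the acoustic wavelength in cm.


lambda = c/f = 1520 / 12400 = 0.1226 m = 12.26 cm

12.26 cm


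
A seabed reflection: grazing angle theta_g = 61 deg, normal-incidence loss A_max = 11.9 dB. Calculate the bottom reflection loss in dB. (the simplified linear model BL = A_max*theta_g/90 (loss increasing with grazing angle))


BL = A_max * theta_g / 90 = 11.9 * 61 / 90 = 8.07

8.07 dB


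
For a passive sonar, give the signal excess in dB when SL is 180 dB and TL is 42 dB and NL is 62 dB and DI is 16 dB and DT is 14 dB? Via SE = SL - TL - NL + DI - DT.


SE = SL - TL - NL + DI - DT = 180 - 42 - 62 + 16 - 14 = 78

78 dB


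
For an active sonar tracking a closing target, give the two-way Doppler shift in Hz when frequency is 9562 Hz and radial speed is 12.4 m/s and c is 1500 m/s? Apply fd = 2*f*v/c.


fd = 2*f*v/c = 2 * 9562 * 12.4 / 1500 = 158.09

158.09 Hz


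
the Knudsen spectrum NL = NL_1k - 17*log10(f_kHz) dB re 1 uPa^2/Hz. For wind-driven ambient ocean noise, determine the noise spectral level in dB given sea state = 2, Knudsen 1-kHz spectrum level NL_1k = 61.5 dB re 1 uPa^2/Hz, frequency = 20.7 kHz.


39.13 dB


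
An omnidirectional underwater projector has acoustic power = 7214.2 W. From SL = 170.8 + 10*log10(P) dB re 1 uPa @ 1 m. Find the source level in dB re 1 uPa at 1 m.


209.38 dB


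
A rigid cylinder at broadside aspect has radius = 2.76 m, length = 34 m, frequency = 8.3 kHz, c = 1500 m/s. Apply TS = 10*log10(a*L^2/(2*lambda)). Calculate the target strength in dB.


lambda = 1500/8300 = 0.18072 m
TS = 10*log10(2.76*34^2/(2*0.18072)) = 39.46

39.46 dB


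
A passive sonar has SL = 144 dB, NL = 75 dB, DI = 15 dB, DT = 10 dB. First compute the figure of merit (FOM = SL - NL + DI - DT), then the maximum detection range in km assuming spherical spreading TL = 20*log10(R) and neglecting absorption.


Step 1: FOM = SL - NL + DI - DT = 144 - 75 + 15 - 10 = 74 dB
Step 2: at max range FOM = TL = 20*log10(R), so R = 10^(74/20) = 5011.87 m = 5.01 km

5.01 km


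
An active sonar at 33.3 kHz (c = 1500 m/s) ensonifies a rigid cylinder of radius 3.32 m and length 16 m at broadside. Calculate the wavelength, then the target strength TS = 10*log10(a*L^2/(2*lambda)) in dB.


Step 1: lambda = c/f = 1500/33300 = 0.04505 m
Step 2: TS = 10*log10(a*L^2/(2*lambda)) = 10*log10(3.32*16^2/(2*0.04505)) = 39.75

39.75 dB


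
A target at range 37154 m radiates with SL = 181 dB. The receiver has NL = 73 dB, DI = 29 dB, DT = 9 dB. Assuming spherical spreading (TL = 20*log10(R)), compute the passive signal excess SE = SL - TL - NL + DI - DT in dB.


36.6 dB


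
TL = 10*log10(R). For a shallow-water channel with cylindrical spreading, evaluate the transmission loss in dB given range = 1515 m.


TL = 10*log10(1515) = 31.8

31.8 dB


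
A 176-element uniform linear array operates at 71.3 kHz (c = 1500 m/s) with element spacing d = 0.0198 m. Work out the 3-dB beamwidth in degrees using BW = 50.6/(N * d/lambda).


Step 1: lambda = 1500/71300 = 0.02104 m
Step 2: d/lambda = 0.0198/0.02104 = 0.9411
Step 3: BW = 50.6/(N * d/lambda) = 50.6/(176 * 0.9411) = 0.31

0.31 deg


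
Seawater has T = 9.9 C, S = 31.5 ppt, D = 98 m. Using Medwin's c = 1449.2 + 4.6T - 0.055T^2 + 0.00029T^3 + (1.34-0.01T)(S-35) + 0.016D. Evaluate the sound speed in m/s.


c = 1449.2 + 4.6*9.9 - 0.055*9.9^2 + 0.00029*9.9^3 + (1.34 - 0.01*9.9)*(31.5 - 35) + 0.016*98 = 1486.86

1486.86 m/s


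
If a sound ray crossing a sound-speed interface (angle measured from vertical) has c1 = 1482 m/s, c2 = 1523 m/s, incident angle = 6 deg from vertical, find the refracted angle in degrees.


6.17 deg


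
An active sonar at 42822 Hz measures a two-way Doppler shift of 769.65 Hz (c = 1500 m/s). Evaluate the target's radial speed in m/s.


From fd = 2*f*v/c, v = c*fd/(2*f) = 1500 * 769.65 / (2*42822) = 13.48

13.48 m/s


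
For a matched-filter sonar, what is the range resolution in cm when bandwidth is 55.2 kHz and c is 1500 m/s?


1.36 cm


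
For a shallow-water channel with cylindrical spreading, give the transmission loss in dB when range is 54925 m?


47.4 dB


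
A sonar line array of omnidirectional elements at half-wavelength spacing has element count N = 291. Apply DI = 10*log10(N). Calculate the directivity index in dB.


DI = 10*log10(291) = 24.64

24.64 dB


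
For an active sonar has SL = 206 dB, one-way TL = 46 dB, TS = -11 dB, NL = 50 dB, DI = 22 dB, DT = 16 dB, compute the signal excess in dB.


SE = SL - 2*TL + TS - NL + DI - DT = 206 - 2*46 + (-11) - 50 + 22 - 16 = 59

59 dB


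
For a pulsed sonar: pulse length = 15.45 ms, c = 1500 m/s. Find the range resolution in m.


11.5875 m


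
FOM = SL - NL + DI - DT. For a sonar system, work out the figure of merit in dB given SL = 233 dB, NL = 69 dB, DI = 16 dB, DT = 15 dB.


FOM = SL - NL + DI - DT = 233 - 69 + 16 - 15 = 165

165 dB


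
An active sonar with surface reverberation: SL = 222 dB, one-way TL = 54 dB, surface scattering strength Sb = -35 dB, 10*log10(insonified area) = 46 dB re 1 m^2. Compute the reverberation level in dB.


125 dB


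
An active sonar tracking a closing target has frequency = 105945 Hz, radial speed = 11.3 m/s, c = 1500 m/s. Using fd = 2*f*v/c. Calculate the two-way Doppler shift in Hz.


fd = 2*f*v/c = 2 * 105945 * 11.3 / 1500 = 1596.24

1596.24 Hz


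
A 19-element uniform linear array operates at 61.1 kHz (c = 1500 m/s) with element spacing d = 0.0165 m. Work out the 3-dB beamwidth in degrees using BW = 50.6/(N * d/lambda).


Step 1: lambda = 1500/61100 = 0.02455 m
Step 2: d/lambda = 0.0165/0.02455 = 0.6721
Step 3: BW = 50.6/(N * d/lambda) = 50.6/(19 * 0.6721) = 3.96

3.96 deg


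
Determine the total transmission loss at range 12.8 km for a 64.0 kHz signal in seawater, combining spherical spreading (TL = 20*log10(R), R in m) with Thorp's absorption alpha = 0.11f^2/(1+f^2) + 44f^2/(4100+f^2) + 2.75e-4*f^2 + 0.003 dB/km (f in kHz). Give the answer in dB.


379.47 dB


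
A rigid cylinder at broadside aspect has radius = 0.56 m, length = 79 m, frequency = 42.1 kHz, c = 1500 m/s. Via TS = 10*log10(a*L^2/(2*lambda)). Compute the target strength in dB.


lambda = 1500/42100 = 0.03563 m
TS = 10*log10(0.56*79^2/(2*0.03563)) = 46.91

46.91 dB


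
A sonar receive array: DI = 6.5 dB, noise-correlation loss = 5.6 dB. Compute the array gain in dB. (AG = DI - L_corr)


0.9 dB


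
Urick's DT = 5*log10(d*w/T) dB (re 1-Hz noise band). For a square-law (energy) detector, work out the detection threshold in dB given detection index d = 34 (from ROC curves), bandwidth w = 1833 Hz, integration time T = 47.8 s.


15.58 dB


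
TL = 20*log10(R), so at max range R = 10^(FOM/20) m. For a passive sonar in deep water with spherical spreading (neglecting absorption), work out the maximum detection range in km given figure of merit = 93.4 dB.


46.77 km


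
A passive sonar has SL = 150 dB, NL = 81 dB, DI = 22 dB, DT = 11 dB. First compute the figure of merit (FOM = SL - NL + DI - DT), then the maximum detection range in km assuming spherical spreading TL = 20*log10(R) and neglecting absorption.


Step 1: FOM = SL - NL + DI - DT = 150 - 81 + 22 - 11 = 80 dB
Step 2: at max range FOM = TL = 20*log10(R), so R = 10^(80/20) = 10000.0 m = 10.0 km

10.0 km


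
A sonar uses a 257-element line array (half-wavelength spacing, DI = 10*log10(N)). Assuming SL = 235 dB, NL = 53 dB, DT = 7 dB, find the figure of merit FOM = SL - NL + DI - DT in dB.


199.1 dB


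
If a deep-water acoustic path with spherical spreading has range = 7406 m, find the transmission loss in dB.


77.39 dB


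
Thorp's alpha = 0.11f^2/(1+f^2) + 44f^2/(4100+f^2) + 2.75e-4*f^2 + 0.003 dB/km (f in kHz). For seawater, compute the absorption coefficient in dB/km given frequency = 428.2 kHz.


f^2 = 183355.24
alpha = 0.11*183355.24/(1+183355.24) + 44*183355.24/(4100+183355.24) + 2.75e-4*183355.24 + 0.003 = 93.573

93.573 dB/km


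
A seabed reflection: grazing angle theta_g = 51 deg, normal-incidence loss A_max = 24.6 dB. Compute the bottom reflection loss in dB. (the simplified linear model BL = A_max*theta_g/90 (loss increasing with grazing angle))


BL = A_max * theta_g / 90 = 24.6 * 51 / 90 = 13.94

13.94 dB


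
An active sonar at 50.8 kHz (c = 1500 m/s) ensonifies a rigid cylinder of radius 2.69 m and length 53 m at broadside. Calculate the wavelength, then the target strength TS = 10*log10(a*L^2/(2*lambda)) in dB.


Step 1: lambda = c/f = 1500/50800 = 0.02953 m
Step 2: TS = 10*log10(a*L^2/(2*lambda)) = 10*log10(2.69*53^2/(2*0.02953)) = 51.07

51.07 dB


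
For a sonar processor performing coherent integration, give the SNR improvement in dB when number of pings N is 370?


Gain = 10*log10(370) = 25.68

25.68 dB


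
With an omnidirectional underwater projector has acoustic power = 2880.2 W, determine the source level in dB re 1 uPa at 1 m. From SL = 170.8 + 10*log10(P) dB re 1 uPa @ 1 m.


205.39 dB


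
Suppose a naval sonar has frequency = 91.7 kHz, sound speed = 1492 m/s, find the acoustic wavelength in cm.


lambda = c/f = 1492 / 91700 = 0.0163 m = 1.63 cm

1.63 cm


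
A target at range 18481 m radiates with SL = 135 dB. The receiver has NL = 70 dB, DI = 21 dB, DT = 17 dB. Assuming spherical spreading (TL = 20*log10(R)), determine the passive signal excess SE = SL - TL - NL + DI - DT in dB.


Step 1: TL = 20*log10(18481) = 85.33 dB
Step 2: SE = 135 - 85.33 - 70 + 21 - 17 = -16.33

-16.33 dB


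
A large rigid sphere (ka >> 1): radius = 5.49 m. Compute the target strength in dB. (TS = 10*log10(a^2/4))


TS = 10*log10(5.49^2 / 4) = 10*log10(7.535025) = 8.77

8.77 dB


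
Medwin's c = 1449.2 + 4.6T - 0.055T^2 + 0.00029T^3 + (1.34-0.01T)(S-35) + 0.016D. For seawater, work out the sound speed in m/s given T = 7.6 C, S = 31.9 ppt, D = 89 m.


c = 1449.2 + 4.6*7.6 - 0.055*7.6^2 + 0.00029*7.6^3 + (1.34 - 0.01*7.6)*(31.9 - 35) + 0.016*89 = 1478.62

1478.62 m/s


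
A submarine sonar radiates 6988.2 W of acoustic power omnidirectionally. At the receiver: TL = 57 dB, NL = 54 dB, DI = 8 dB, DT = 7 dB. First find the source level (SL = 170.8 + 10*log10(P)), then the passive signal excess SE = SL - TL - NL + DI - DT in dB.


Step 1: SL = 170.8 + 10*log10(6988.2) = 209.24 dB
Step 2: SE = SL - TL - NL + DI - DT = 209.24 - 57 - 54 + 8 - 7 = 99.24

99.24 dB


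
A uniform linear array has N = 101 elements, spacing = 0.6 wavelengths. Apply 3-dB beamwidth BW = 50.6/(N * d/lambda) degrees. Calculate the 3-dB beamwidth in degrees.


BW = 50.6 / (101 * 0.6) = 50.6 / 60.6 = 0.83

0.83 deg


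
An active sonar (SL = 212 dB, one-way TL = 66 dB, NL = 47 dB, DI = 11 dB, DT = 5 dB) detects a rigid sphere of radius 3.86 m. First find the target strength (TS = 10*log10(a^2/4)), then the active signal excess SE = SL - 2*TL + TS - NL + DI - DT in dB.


Step 1: TS = 10*log10(3.86^2/4) = 5.71 dB
Step 2: SE = SL - 2*TL + TS - NL + DI - DT = 212 - 2*66 + (5.71) - 47 + 11 - 5 = 44.71

44.71 dB


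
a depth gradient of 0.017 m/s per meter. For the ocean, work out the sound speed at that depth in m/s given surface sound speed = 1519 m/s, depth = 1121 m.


c = 1519 + 0.017 * 1121 = 1538.057

1538.057 m/s


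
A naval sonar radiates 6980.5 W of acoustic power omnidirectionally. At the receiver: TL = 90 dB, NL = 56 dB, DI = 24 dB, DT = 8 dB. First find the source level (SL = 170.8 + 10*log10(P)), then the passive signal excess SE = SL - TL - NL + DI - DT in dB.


Step 1: SL = 170.8 + 10*log10(6980.5) = 209.24 dB
Step 2: SE = SL - TL - NL + DI - DT = 209.24 - 90 - 56 + 24 - 8 = 79.24

79.24 dB


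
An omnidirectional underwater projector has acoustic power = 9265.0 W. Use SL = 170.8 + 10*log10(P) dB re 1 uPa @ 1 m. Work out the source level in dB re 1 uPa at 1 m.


SL = 170.8 + 10*log10(9265.0) = 170.8 + 39.67 = 210.47

210.47 dB


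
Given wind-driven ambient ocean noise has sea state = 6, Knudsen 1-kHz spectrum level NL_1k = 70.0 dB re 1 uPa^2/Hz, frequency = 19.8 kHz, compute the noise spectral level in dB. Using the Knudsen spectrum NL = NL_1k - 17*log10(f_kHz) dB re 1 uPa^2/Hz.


NL = NL_1k - 17*log10(f_kHz) = 70.0 - 17*log10(19.8) = 70.0 - (22.04) = 47.96

47.96 dB


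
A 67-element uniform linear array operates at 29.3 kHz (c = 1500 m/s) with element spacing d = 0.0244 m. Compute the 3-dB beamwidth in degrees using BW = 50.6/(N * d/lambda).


1.58 deg


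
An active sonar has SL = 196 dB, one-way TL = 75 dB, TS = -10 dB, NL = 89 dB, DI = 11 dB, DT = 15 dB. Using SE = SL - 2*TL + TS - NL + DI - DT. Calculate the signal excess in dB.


SE = SL - 2*TL + TS - NL + DI - DT = 196 - 2*75 + (-10) - 89 + 11 - 15 = -57

-57 dB


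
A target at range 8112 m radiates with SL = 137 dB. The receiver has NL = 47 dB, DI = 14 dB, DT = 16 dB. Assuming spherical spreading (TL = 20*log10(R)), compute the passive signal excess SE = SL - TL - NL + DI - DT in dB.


Step 1: TL = 20*log10(8112) = 78.18 dB
Step 2: SE = 137 - 78.18 - 47 + 14 - 16 = 9.82

9.82 dB


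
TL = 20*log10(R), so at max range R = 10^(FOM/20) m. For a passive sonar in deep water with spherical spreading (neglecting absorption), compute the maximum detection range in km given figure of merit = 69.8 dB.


At max range FOM = TL, so 20*log10(R) = 69.8
R = 10^(69.8/20) = 3090.3 m = 3.09 km

3.09 km


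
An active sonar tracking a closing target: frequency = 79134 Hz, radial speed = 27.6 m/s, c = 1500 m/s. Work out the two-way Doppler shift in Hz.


fd = 2*f*v/c = 2 * 79134 * 27.6 / 1500 = 2912.13

2912.13 Hz


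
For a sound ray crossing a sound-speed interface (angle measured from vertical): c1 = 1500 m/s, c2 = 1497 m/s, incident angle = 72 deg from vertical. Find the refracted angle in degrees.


71.65 deg


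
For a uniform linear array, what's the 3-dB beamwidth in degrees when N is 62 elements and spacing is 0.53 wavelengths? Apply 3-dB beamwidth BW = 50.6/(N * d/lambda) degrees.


1.54 deg


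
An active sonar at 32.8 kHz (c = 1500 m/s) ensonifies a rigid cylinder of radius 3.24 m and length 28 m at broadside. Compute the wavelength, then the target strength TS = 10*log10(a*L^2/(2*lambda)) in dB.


Step 1: lambda = c/f = 1500/32800 = 0.04573 m
Step 2: TS = 10*log10(a*L^2/(2*lambda)) = 10*log10(3.24*28^2/(2*0.04573)) = 44.44

44.44 dB


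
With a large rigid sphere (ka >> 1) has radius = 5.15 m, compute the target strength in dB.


TS = 10*log10(5.15^2 / 4) = 10*log10(6.630625) = 8.22

8.22 dB


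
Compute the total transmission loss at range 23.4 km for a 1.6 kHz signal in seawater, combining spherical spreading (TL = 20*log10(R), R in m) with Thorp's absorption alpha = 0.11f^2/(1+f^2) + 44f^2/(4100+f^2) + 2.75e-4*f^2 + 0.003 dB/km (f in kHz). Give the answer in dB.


Step 1 (Thorp): alpha = 0.11*2.56/(1+2.56) + 44*2.56/(4100+2.56) + 2.75e-4*2.56 + 0.003 = 0.1103 dB/km
Step 2: TL_spread = 20*log10(23400) = 87.38 dB
Step 3: TL_abs = alpha*R = 0.1103 * 23.4 = 2.58 dB
Step 4: TL_total = 87.38 + 2.58 = 89.96

89.96 dB


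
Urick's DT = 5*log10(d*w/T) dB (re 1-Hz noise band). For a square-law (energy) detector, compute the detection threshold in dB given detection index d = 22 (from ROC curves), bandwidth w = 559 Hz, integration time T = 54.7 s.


DT = 5*log10(d*w/T) = 5*log10(22 * 559 / 54.7) = 5*log10(224.83) = 11.76

11.76 dB


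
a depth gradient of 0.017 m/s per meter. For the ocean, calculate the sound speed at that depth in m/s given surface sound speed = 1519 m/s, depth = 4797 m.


1600.549 m/s


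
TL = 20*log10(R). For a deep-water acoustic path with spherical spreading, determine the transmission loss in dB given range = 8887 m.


78.98 dB


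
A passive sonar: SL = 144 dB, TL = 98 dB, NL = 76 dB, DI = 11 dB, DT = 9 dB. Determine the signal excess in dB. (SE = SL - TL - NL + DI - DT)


-28 dB


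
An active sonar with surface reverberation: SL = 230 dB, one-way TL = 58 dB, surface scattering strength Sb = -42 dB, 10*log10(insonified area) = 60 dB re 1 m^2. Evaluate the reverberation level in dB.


RL = SL - 2*TL + Sb + 10*log10(A) = 230 - 2*58 + (-42) + 60 = 132

132 dB


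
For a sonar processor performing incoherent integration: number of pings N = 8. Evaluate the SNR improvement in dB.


Gain = 5*log10(8) = 4.52

4.52 dB


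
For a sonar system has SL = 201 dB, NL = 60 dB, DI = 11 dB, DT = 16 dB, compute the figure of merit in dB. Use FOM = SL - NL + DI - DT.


FOM = SL - NL + DI - DT = 201 - 60 + 11 - 16 = 136

136 dB


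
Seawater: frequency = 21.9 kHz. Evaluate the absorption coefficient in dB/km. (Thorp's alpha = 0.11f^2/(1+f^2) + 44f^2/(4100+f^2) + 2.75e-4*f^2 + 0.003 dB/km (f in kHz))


f^2 = 479.61
alpha = 0.11*479.61/(1+479.61) + 44*479.61/(4100+479.61) + 2.75e-4*479.61 + 0.003 = 4.853

4.853 dB/km


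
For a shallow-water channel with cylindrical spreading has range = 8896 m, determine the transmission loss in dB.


39.49 dB


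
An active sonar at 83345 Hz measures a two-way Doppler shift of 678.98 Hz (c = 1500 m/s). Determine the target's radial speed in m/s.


6.11 m/s


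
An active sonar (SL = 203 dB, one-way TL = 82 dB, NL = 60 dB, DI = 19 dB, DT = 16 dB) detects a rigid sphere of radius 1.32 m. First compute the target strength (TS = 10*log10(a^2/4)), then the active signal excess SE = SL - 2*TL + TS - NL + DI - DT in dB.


Step 1: TS = 10*log10(1.32^2/4) = -3.61 dB
Step 2: SE = SL - 2*TL + TS - NL + DI - DT = 203 - 2*82 + (-3.61) - 60 + 19 - 16 = -21.61

-21.61 dB


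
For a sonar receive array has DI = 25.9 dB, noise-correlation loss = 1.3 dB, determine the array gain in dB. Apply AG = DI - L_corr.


24.6 dB


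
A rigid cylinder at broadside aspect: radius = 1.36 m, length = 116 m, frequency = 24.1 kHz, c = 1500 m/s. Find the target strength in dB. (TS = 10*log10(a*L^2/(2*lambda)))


lambda = 1500/24100 = 0.06224 m
TS = 10*log10(1.36*116^2/(2*0.06224)) = 51.67

51.67 dB


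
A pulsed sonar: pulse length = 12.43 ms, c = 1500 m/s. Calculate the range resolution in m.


9.3225 m


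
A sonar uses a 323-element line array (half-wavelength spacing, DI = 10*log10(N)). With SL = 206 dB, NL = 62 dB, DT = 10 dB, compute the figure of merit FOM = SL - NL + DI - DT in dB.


Step 1: DI = 10*log10(323) = 25.09 dB
Step 2: FOM = SL - NL + DI - DT = 206 - 62 + 25.09 - 10 = 159.09

159.09 dB


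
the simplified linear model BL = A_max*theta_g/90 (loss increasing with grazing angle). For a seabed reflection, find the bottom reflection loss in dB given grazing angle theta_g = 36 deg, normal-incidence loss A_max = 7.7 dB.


BL = A_max * theta_g / 90 = 7.7 * 36 / 90 = 3.08

3.08 dB


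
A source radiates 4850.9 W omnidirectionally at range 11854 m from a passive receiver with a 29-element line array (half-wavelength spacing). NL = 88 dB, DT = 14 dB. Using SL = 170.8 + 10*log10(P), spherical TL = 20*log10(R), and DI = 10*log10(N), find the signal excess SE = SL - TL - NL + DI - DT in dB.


Step 1: SL = 170.8 + 10*log10(4850.9) = 207.66 dB
Step 2: TL = 20*log10(11854) = 81.48 dB
Step 3: DI = 10*log10(29) = 14.62 dB
Step 4: SE = SL - TL - NL + DI - DT = 207.66 - 81.48 - 88 + 14.62 - 14 = 38.8

38.8 dB


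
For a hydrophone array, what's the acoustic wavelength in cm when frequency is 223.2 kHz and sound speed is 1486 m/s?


0.67 cm


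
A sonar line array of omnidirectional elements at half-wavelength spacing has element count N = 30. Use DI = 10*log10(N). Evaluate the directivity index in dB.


14.77 dB


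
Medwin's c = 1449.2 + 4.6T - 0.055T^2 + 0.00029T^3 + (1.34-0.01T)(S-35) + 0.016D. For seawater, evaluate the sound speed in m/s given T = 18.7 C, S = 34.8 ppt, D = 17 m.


c = 1449.2 + 4.6*18.7 - 0.055*18.7^2 + 0.00029*18.7^3 + (1.34 - 0.01*18.7)*(34.8 - 35) + 0.016*17 = 1517.92

1517.92 m/s


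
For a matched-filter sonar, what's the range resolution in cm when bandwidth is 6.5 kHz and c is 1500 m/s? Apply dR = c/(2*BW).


11.54 cm


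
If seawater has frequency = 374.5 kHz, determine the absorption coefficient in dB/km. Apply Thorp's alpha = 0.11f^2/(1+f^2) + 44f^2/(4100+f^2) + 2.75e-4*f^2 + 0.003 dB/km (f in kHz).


f^2 = 140250.25
alpha = 0.11*140250.25/(1+140250.25) + 44*140250.25/(4100+140250.25) + 2.75e-4*140250.25 + 0.003 = 81.432

81.432 dB/km


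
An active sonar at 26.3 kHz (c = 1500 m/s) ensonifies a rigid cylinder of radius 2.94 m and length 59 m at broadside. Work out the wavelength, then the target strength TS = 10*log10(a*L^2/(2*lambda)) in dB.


Step 1: lambda = c/f = 1500/26300 = 0.05703 m
Step 2: TS = 10*log10(a*L^2/(2*lambda)) = 10*log10(2.94*59^2/(2*0.05703)) = 49.53

49.53 dB


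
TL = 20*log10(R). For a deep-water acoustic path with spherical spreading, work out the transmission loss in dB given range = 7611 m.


77.63 dB


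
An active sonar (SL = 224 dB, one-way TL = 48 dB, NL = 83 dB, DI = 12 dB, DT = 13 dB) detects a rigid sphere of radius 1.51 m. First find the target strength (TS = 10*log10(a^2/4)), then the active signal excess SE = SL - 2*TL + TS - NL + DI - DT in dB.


Step 1: TS = 10*log10(1.51^2/4) = -2.44 dB
Step 2: SE = SL - 2*TL + TS - NL + DI - DT = 224 - 2*48 + (-2.44) - 83 + 12 - 13 = 41.56

41.56 dB


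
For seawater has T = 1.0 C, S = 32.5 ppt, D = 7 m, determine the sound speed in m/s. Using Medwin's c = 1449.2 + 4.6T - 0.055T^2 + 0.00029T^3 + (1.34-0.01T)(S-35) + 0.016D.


1450.53 m/s


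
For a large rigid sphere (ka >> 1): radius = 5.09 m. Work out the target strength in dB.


TS = 10*log10(5.09^2 / 4) = 10*log10(6.477025) = 8.11

8.11 dB


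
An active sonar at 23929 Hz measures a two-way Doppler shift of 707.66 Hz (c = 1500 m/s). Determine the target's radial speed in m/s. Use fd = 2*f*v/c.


From fd = 2*f*v/c, v = c*fd/(2*f) = 1500 * 707.66 / (2*23929) = 22.18

22.18 m/s


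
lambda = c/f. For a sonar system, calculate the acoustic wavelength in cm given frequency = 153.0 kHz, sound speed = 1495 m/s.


lambda = c/f = 1495 / 153000 = 0.0098 m = 0.98 cm

0.98 cm


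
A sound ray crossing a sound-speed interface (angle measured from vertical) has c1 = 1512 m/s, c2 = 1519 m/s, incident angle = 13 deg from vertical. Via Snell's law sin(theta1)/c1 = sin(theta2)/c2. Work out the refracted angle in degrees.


sin(theta2) = (c2/c1)*sin(theta1) = (1519/1512)*sin(13 deg) = 0.22599
theta2 = arcsin(0.22599) = 13.06

13.06 deg


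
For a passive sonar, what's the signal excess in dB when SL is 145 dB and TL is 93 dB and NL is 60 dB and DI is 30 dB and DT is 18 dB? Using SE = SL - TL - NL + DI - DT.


SE = SL - TL - NL + DI - DT = 145 - 93 - 60 + 30 - 18 = 4

4 dB


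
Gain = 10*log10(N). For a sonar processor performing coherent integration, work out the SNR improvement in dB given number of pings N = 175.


Gain = 10*log10(175) = 22.43

22.43 dB


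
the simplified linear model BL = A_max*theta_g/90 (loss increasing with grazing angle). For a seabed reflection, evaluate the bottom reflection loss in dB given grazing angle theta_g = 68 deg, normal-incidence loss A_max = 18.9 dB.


14.28 dB


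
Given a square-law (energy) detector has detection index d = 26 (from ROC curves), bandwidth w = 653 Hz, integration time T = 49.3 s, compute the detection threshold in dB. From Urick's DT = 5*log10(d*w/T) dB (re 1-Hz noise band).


DT = 5*log10(d*w/T) = 5*log10(26 * 653 / 49.3) = 5*log10(344.38) = 12.69

12.69 dB


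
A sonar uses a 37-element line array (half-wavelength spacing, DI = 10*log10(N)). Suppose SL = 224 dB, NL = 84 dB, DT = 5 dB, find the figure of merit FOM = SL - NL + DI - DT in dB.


150.68 dB


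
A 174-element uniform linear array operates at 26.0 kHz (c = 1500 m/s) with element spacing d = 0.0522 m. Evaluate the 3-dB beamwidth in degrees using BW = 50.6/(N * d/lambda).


Step 1: lambda = 1500/26000 = 0.05769 m
Step 2: d/lambda = 0.0522/0.05769 = 0.9048
Step 3: BW = 50.6/(N * d/lambda) = 50.6/(174 * 0.9048) = 0.32

0.32 deg


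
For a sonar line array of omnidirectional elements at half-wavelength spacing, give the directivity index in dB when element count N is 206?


23.14 dB
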